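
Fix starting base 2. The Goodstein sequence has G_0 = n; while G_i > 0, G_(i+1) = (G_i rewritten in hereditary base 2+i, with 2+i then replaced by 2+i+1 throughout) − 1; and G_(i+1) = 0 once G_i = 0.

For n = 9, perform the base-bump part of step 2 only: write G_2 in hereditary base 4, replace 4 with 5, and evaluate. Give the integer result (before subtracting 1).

9843

base 2: 9 = 2^(2 + 1) + 1; at 3: 3^(3 + 1) + 1 = 82; next = 81
base 3: 81 = 3^(3 + 1); at 4: 4^(4 + 1) = 1024; next = 1023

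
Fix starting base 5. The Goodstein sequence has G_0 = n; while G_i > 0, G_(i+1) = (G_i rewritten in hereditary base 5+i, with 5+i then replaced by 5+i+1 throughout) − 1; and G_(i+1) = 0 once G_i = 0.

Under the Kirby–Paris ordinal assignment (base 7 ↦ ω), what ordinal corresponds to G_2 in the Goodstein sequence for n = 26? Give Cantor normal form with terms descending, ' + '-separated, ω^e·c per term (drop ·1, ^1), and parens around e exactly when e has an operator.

ω·6 + 6

base 5: 26 = 5^2 + 1; at 6: 6^2 + 1 = 37; next = 36
base 6: 36 = 6^2; at 7: 7^2 = 49; next = 48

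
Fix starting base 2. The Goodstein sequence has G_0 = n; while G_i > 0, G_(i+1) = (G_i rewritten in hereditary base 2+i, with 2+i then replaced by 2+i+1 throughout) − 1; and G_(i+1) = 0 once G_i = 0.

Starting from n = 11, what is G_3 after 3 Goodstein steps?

[0] 11 ≡ 2^(2 + 1) + 2 + 1 (base 2). Lift 3: 85. −1: 84.
[1] 84 ≡ 3^(3 + 1) + 3 (base 3). Lift 4: 1028. −1: 1027.
[2] 1027 ≡ 4^(4 + 1) + 3 (base 4). Lift 5: 15628. −1: 15627.
[3] 15627 ≡ 5^(5 + 1) + 2 (base 5). Lift 6: 279938. −1: 279937.

15627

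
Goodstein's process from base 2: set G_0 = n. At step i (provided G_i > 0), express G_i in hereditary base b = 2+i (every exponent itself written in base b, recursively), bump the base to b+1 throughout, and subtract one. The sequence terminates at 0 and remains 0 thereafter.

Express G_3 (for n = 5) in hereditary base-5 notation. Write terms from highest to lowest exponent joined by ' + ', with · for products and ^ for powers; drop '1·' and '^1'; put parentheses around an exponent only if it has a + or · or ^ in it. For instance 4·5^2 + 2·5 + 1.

G_0=5  [base 2] 2^2 + 1  →[2↦3]→  3^3 + 1 = 28  −1 ⇒ G_1=27
G_1=27  [base 3] 3^3  →[3↦4]→  4^4 = 256  −1 ⇒ G_2=255
G_2=255  [base 4] 3·4^3 + 3·4^2 + 3·4 + 3  →[4↦5]→  3·5^3 + 3·5^2 + 3·5 + 3 = 468  −1 ⇒ G_3=467
G_3=467  [base 5] 3·5^3 + 3·5^2 + 3·5 + 2  →[5↦6]→  3·6^3 + 3·6^2 + 3·6 + 2 = 776  −1 ⇒ G_4=775

3·5^3 + 3·5^2 + 3·5 + 2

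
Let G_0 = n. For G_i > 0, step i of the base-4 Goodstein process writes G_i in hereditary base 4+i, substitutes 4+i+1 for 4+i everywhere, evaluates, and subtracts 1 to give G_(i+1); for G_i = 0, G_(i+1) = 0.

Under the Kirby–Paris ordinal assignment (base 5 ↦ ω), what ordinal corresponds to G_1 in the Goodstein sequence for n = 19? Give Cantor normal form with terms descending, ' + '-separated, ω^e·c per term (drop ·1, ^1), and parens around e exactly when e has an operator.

ω^2 + 2

base 4: 19 = 4^2 + 3; at 5: 5^2 + 3 = 28; next = 27
base 5: 27 = 5^2 + 2; at 6: 6^2 + 2 = 38; next = 37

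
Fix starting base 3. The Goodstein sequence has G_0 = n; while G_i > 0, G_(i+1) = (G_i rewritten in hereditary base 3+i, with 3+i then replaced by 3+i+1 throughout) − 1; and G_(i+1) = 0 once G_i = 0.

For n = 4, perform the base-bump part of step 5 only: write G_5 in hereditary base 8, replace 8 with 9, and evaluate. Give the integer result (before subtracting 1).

1

G_0=4  [base 3] 3 + 1  →[3↦4]→  4 + 1 = 5  −1 ⇒ G_1=4
G_1=4  [base 4] 4  →[4↦5]→  5 = 5  −1 ⇒ G_2=4
G_2=4  [base 5] 4  →[5↦6]→  4 = 4  −1 ⇒ G_3=3
G_3=3  [base 6] 3  →[6↦7]→  3 = 3  −1 ⇒ G_4=2
G_4=2  [base 7] 2  →[7↦8]→  2 = 2  −1 ⇒ G_5=1
G_5=1  [base 8] 1  →[8↦9]→  1 = 1  −1 ⇒ G_6=0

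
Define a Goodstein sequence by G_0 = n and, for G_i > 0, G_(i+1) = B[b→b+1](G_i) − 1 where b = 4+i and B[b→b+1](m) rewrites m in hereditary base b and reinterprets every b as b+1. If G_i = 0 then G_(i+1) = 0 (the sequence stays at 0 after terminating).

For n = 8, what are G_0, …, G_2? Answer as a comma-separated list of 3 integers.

8 —HB4→ 2·4 —bump→ 2·5 = 10 —(−1)→ 9
9 —HB5→ 5 + 4 —bump→ 6 + 4 = 10 —(−1)→ 9

8, 9, 9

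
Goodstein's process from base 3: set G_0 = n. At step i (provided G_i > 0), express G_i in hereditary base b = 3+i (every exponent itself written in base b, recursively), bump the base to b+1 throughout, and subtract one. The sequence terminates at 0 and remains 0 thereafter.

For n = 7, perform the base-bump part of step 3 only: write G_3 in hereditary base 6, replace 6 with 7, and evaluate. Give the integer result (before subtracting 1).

G_0=7  [base 3] 2·3 + 1  →[3↦4]→  2·4 + 1 = 9  −1 ⇒ G_1=8
G_1=8  [base 4] 2·4  →[4↦5]→  2·5 = 10  −1 ⇒ G_2=9
G_2=9  [base 5] 5 + 4  →[5↦6]→  6 + 4 = 10  −1 ⇒ G_3=9
G_3=9  [base 6] 6 + 3  →[6↦7]→  7 + 3 = 10  −1 ⇒ G_4=9

10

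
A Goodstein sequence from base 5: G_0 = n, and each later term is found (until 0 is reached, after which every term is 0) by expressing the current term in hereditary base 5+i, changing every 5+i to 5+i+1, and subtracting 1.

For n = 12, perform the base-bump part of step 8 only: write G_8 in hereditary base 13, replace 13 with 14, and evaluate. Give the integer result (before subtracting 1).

16

step 0: 12 = 2·5 + 2; sub 6 for 5: 2·6 + 2; = 14; G_1 = 14−1 = 13
step 1: 13 = 2·6 + 1; sub 7 for 6: 2·7 + 1; = 15; G_2 = 15−1 = 14
step 2: 14 = 2·7; sub 8 for 7: 2·8; = 16; G_3 = 16−1 = 15
step 3: 15 = 8 + 7; sub 9 for 8: 9 + 7; = 16; G_4 = 16−1 = 15
step 4: 15 = 9 + 6; sub 10 for 9: 10 + 6; = 16; G_5 = 16−1 = 15
step 5: 15 = 10 + 5; sub 11 for 10: 11 + 5; = 16; G_6 = 16−1 = 15
step 6: 15 = 11 + 4; sub 12 for 11: 12 + 4; = 16; G_7 = 16−1 = 15
step 7: 15 = 12 + 3; sub 13 for 12: 13 + 3; = 16; G_8 = 16−1 = 15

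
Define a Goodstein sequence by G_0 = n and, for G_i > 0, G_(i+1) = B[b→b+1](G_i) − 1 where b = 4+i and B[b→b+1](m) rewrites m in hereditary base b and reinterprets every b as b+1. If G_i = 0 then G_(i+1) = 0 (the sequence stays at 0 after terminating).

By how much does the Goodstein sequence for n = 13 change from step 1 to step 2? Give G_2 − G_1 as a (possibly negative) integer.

2

base 4: 13 = 3·4 + 1; at 5: 3·5 + 1 = 16; next = 15
base 5: 15 = 3·5; at 6: 3·6 = 18; next = 17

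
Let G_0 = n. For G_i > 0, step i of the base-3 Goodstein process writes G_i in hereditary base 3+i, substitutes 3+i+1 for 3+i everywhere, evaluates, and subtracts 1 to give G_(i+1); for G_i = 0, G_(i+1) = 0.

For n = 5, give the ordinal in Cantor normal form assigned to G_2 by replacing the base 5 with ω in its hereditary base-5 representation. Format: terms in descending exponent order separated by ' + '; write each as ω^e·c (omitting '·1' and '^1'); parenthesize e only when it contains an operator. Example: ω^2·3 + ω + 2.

ω

5 —HB3→ 3 + 2 —bump→ 4 + 2 = 6 —(−1)→ 5
5 —HB4→ 4 + 1 —bump→ 5 + 1 = 6 —(−1)→ 5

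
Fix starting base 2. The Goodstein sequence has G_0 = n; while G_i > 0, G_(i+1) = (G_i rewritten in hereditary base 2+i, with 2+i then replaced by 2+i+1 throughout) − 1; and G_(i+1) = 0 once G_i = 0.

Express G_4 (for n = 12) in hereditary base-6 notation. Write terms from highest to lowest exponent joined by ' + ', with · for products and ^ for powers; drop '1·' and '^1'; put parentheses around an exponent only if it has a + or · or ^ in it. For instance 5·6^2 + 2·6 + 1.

6^(6 + 1) + 2·6^2 + 6 + 5

[0] 12 ≡ 2^(2 + 1) + 2^2 (base 2). Lift 3: 108. −1: 107.
[1] 107 ≡ 3^(3 + 1) + 2·3^2 + 2·3 + 2 (base 3). Lift 4: 1066. −1: 1065.
[2] 1065 ≡ 4^(4 + 1) + 2·4^2 + 2·4 + 1 (base 4). Lift 5: 15686. −1: 15685.
[3] 15685 ≡ 5^(5 + 1) + 2·5^2 + 2·5 (base 5). Lift 6: 280020. −1: 280019.
[4] 280019 ≡ 6^(6 + 1) + 2·6^2 + 6 + 5 (base 6). Lift 7: 5764911. −1: 5764910.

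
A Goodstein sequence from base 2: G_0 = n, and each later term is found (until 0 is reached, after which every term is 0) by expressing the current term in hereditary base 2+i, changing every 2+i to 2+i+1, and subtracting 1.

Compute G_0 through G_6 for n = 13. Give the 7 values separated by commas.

13, 108, 1279, 16092, 280711, 5765998, 134219479

step 0: 13 = 2^(2 + 1) + 2^2 + 1; sub 3 for 2: 3^(3 + 1) + 3^3 + 1; = 109; G_1 = 109−1 = 108
step 1: 108 = 3^(3 + 1) + 3^3; sub 4 for 3: 4^(4 + 1) + 4^4; = 1280; G_2 = 1280−1 = 1279
step 2: 1279 = 4^(4 + 1) + 3·4^3 + 3·4^2 + 3·4 + 3; sub 5 for 4: 5^(5 + 1) + 3·5^3 + 3·5^2 + 3·5 + 3; = 16093; G_3 = 16093−1 = 16092
step 3: 16092 = 5^(5 + 1) + 3·5^3 + 3·5^2 + 3·5 + 2; sub 6 for 5: 6^(6 + 1) + 3·6^3 + 3·6^2 + 3·6 + 2; = 280712; G_4 = 280712−1 = 280711
step 4: 280711 = 6^(6 + 1) + 3·6^3 + 3·6^2 + 3·6 + 1; sub 7 for 6: 7^(7 + 1) + 3·7^3 + 3·7^2 + 3·7 + 1; = 5765999; G_5 = 5765999−1 = 5765998
step 5: 5765998 = 7^(7 + 1) + 3·7^3 + 3·7^2 + 3·7; sub 8 for 7: 8^(8 + 1) + 3·8^3 + 3·8^2 + 3·8; = 134219480; G_6 = 134219480−1 = 134219479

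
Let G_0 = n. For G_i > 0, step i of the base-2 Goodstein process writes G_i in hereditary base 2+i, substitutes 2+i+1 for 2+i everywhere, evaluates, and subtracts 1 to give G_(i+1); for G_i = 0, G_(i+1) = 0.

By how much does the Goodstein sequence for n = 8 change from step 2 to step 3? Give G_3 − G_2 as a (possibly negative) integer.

5757

8 —HB2→ 2^(2 + 1) —bump→ 3^(3 + 1) = 81 —(−1)→ 80
80 —HB3→ 2·3^3 + 2·3^2 + 2·3 + 2 —bump→ 2·4^4 + 2·4^2 + 2·4 + 2 = 554 —(−1)→ 553
553 —HB4→ 2·4^4 + 2·4^2 + 2·4 + 1 —bump→ 2·5^5 + 2·5^2 + 2·5 + 1 = 6311 —(−1)→ 6310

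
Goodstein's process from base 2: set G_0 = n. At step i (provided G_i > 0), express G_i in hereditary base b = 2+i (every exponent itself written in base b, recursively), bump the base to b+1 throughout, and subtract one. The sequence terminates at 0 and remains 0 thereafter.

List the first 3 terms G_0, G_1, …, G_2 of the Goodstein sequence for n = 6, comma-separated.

base 2: 6 = 2^2 + 2; at 3: 3^3 + 3 = 30; next = 29
base 3: 29 = 3^3 + 2; at 4: 4^4 + 2 = 258; next = 257

6, 29, 257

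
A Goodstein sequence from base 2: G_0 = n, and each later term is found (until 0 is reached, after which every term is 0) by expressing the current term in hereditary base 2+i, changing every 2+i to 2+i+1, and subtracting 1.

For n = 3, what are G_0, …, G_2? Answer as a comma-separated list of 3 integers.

3, 3, 3

3 —HB2→ 2 + 1 —bump→ 3 + 1 = 4 —(−1)→ 3
3 —HB3→ 3 —bump→ 4 = 4 —(−1)→ 3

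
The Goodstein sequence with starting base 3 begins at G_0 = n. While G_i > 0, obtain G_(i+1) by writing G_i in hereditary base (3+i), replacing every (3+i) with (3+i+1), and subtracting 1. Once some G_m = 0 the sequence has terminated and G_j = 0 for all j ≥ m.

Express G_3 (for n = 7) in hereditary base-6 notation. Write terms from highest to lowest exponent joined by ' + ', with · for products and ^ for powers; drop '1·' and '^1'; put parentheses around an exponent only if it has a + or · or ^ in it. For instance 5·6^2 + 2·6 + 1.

6 + 3

[0] 7 ≡ 2·3 + 1 (base 3). Lift 4: 9. −1: 8.
[1] 8 ≡ 2·4 (base 4). Lift 5: 10. −1: 9.
[2] 9 ≡ 5 + 4 (base 5). Lift 6: 10. −1: 9.
[3] 9 ≡ 6 + 3 (base 6). Lift 7: 10. −1: 9.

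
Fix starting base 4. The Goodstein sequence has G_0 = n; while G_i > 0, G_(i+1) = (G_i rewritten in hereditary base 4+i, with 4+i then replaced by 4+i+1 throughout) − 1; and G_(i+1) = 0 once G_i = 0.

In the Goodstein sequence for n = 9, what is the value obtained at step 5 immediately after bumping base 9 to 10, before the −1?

(0) 9|_4 = 2·4 + 1 ↦ 2·5 + 1|_5 = 11 ⇒ 10
(1) 10|_5 = 2·5 ↦ 2·6|_6 = 12 ⇒ 11
(2) 11|_6 = 6 + 5 ↦ 7 + 5|_7 = 12 ⇒ 11
(3) 11|_7 = 7 + 4 ↦ 8 + 4|_8 = 12 ⇒ 11
(4) 11|_8 = 8 + 3 ↦ 9 + 3|_9 = 12 ⇒ 11
(5) 11|_9 = 9 + 2 ↦ 10 + 2|_10 = 12 ⇒ 11

12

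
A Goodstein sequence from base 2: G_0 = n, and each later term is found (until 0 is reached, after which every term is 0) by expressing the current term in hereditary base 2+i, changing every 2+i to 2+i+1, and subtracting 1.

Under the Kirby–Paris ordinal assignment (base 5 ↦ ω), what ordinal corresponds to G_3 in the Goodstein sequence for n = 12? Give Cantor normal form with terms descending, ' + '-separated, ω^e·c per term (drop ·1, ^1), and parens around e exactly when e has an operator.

ω^(ω + 1) + ω^2·2 + ω·2

(0) 12|_2 = 2^(2 + 1) + 2^2 ↦ 3^(3 + 1) + 3^3|_3 = 108 ⇒ 107
(1) 107|_3 = 3^(3 + 1) + 2·3^2 + 2·3 + 2 ↦ 4^(4 + 1) + 2·4^2 + 2·4 + 2|_4 = 1066 ⇒ 1065
(2) 1065|_4 = 4^(4 + 1) + 2·4^2 + 2·4 + 1 ↦ 5^(5 + 1) + 2·5^2 + 2·5 + 1|_5 = 15686 ⇒ 15685
(3) 15685|_5 = 5^(5 + 1) + 2·5^2 + 2·5 ↦ 6^(6 + 1) + 2·6^2 + 2·6|_6 = 280020 ⇒ 280019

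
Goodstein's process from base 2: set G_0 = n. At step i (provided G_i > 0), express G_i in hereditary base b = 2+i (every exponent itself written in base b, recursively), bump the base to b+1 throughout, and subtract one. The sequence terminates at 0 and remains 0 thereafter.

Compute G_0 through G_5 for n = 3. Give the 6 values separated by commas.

3, 3, 3, 2, 1, 0

3 —HB2→ 2 + 1 —bump→ 3 + 1 = 4 —(−1)→ 3
3 —HB3→ 3 —bump→ 4 = 4 —(−1)→ 3
3 —HB4→ 3 —bump→ 3 = 3 —(−1)→ 2
2 —HB5→ 2 —bump→ 2 = 2 —(−1)→ 1
1 —HB6→ 1 —bump→ 1 = 1 —(−1)→ 0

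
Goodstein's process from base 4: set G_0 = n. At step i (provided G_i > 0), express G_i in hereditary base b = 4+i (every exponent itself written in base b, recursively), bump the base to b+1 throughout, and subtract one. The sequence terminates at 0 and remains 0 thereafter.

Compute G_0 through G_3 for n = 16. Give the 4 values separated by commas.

step 0: 16 = 4^2; sub 5 for 4: 5^2; = 25; G_1 = 25−1 = 24
step 1: 24 = 4·5 + 4; sub 6 for 5: 4·6 + 4; = 28; G_2 = 28−1 = 27
step 2: 27 = 4·6 + 3; sub 7 for 6: 4·7 + 3; = 31; G_3 = 31−1 = 30

16, 24, 27, 30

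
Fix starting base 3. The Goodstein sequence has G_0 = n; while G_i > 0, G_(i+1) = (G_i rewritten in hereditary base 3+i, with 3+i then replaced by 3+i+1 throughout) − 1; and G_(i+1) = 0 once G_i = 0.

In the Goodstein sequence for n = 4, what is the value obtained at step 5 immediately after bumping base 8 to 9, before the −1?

step 0: 4 = 3 + 1; sub 4 for 3: 4 + 1; = 5; G_1 = 5−1 = 4
step 1: 4 = 4; sub 5 for 4: 5; = 5; G_2 = 5−1 = 4
step 2: 4 = 4; sub 6 for 5: 4; = 4; G_3 = 4−1 = 3
step 3: 3 = 3; sub 7 for 6: 3; = 3; G_4 = 3−1 = 2
step 4: 2 = 2; sub 8 for 7: 2; = 2; G_5 = 2−1 = 1
step 5: 1 = 1; sub 9 for 8: 1; = 1; G_6 = 1−1 = 0

1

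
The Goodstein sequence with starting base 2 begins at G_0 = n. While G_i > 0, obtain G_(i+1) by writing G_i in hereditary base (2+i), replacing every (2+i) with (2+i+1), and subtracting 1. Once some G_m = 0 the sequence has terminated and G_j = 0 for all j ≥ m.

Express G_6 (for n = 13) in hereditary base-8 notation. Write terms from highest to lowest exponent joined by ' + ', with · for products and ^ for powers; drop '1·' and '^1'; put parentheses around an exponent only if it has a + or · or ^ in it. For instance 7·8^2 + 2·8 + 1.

8^(8 + 1) + 3·8^3 + 3·8^2 + 2·8 + 7

G_0=13  [base 2] 2^(2 + 1) + 2^2 + 1  →[2↦3]→  3^(3 + 1) + 3^3 + 1 = 109  −1 ⇒ G_1=108
G_1=108  [base 3] 3^(3 + 1) + 3^3  →[3↦4]→  4^(4 + 1) + 4^4 = 1280  −1 ⇒ G_2=1279
G_2=1279  [base 4] 4^(4 + 1) + 3·4^3 + 3·4^2 + 3·4 + 3  →[4↦5]→  5^(5 + 1) + 3·5^3 + 3·5^2 + 3·5 + 3 = 16093  −1 ⇒ G_3=16092
G_3=16092  [base 5] 5^(5 + 1) + 3·5^3 + 3·5^2 + 3·5 + 2  →[5↦6]→  6^(6 + 1) + 3·6^3 + 3·6^2 + 3·6 + 2 = 280712  −1 ⇒ G_4=280711
G_4=280711  [base 6] 6^(6 + 1) + 3·6^3 + 3·6^2 + 3·6 + 1  →[6↦7]→  7^(7 + 1) + 3·7^3 + 3·7^2 + 3·7 + 1 = 5765999  −1 ⇒ G_5=5765998
G_5=5765998  [base 7] 7^(7 + 1) + 3·7^3 + 3·7^2 + 3·7  →[7↦8]→  8^(8 + 1) + 3·8^3 + 3·8^2 + 3·8 = 134219480  −1 ⇒ G_6=134219479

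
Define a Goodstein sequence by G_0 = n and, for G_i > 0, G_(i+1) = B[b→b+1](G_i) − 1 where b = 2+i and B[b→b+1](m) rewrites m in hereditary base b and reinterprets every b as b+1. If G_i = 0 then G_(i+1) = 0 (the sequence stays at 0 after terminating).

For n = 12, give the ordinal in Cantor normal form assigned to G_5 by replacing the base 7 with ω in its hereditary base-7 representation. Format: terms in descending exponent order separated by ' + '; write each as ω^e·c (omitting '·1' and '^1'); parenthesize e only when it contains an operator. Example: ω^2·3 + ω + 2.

i=0: 12 = 2^(2 + 1) + 2^2 (b=2); 2→3: 3^(3 + 1) + 3^3 = 108; 108−1 = 107
i=1: 107 = 3^(3 + 1) + 2·3^2 + 2·3 + 2 (b=3); 3→4: 4^(4 + 1) + 2·4^2 + 2·4 + 2 = 1066; 1066−1 = 1065
i=2: 1065 = 4^(4 + 1) + 2·4^2 + 2·4 + 1 (b=4); 4→5: 5^(5 + 1) + 2·5^2 + 2·5 + 1 = 15686; 15686−1 = 15685
i=3: 15685 = 5^(5 + 1) + 2·5^2 + 2·5 (b=5); 5→6: 6^(6 + 1) + 2·6^2 + 2·6 = 280020; 280020−1 = 280019
i=4: 280019 = 6^(6 + 1) + 2·6^2 + 6 + 5 (b=6); 6→7: 7^(7 + 1) + 2·7^2 + 7 + 5 = 5764911; 5764911−1 = 5764910
i=5: 5764910 = 7^(7 + 1) + 2·7^2 + 7 + 4 (b=7); 7→8: 8^(8 + 1) + 2·8^2 + 8 + 4 = 134217868; 134217868−1 = 134217867

ω^(ω + 1) + ω^2·2 + ω + 4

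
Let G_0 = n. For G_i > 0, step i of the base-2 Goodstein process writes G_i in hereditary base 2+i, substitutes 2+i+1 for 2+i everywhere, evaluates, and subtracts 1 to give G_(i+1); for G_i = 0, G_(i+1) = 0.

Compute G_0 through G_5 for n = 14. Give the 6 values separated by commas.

base 2: 14 = 2^(2 + 1) + 2^2 + 2; at 3: 3^(3 + 1) + 3^3 + 3 = 111; next = 110
base 3: 110 = 3^(3 + 1) + 3^3 + 2; at 4: 4^(4 + 1) + 4^4 + 2 = 1282; next = 1281
base 4: 1281 = 4^(4 + 1) + 4^4 + 1; at 5: 5^(5 + 1) + 5^5 + 1 = 18751; next = 18750
base 5: 18750 = 5^(5 + 1) + 5^5; at 6: 6^(6 + 1) + 6^6 = 326592; next = 326591
base 6: 326591 = 6^(6 + 1) + 5·6^5 + 5·6^4 + 5·6^3 + 5·6^2 + 5·6 + 5; at 7: 7^(7 + 1) + 5·7^5 + 5·7^4 + 5·7^3 + 5·7^2 + 5·7 + 5 = 5862841; next = 5862840

14, 110, 1281, 18750, 326591, 5862840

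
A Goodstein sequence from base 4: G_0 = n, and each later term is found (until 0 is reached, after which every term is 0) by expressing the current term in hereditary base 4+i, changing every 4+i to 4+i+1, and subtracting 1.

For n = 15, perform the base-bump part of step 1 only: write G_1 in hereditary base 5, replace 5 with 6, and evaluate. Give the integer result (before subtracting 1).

base 4: 15 = 3·4 + 3; at 5: 3·5 + 3 = 18; next = 17
base 5: 17 = 3·5 + 2; at 6: 3·6 + 2 = 20; next = 19

20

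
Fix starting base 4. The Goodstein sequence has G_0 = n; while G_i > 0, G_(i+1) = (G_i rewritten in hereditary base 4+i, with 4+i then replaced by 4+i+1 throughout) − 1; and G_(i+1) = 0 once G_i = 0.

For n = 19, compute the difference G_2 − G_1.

[0] 19 ≡ 4^2 + 3 (base 4). Lift 5: 28. −1: 27.
[1] 27 ≡ 5^2 + 2 (base 5). Lift 6: 38. −1: 37.

10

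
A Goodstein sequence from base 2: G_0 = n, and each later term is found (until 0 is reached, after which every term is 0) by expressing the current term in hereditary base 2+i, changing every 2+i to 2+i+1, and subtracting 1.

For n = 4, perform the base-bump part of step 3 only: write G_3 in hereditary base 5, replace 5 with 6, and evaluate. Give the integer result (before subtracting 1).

84

4 —HB2→ 2^2 —bump→ 3^3 = 27 —(−1)→ 26
26 —HB3→ 2·3^2 + 2·3 + 2 —bump→ 2·4^2 + 2·4 + 2 = 42 —(−1)→ 41
41 —HB4→ 2·4^2 + 2·4 + 1 —bump→ 2·5^2 + 2·5 + 1 = 61 —(−1)→ 60
60 —HB5→ 2·5^2 + 2·5 —bump→ 2·6^2 + 2·6 = 84 —(−1)→ 83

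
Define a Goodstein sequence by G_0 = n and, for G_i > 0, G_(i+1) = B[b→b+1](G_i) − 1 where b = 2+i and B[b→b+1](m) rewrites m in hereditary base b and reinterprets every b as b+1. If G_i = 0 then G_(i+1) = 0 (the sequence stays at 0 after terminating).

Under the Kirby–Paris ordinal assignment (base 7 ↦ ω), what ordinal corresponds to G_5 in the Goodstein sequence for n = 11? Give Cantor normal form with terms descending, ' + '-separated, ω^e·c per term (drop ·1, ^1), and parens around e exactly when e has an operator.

ω^(ω + 1)

[0] 11 ≡ 2^(2 + 1) + 2 + 1 (base 2). Lift 3: 85. −1: 84.
[1] 84 ≡ 3^(3 + 1) + 3 (base 3). Lift 4: 1028. −1: 1027.
[2] 1027 ≡ 4^(4 + 1) + 3 (base 4). Lift 5: 15628. −1: 15627.
[3] 15627 ≡ 5^(5 + 1) + 2 (base 5). Lift 6: 279938. −1: 279937.
[4] 279937 ≡ 6^(6 + 1) + 1 (base 6). Lift 7: 5764802. −1: 5764801.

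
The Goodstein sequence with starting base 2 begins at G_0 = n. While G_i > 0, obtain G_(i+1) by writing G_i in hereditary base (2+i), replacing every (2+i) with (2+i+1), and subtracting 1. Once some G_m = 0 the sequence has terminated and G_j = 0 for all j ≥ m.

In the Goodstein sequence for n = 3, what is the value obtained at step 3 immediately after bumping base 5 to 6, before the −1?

2

i=0: 3 = 2 + 1 (b=2); 2→3: 3 + 1 = 4; 4−1 = 3
i=1: 3 = 3 (b=3); 3→4: 4 = 4; 4−1 = 3
i=2: 3 = 3 (b=4); 4→5: 3 = 3; 3−1 = 2
i=3: 2 = 2 (b=5); 5→6: 2 = 2; 2−1 = 1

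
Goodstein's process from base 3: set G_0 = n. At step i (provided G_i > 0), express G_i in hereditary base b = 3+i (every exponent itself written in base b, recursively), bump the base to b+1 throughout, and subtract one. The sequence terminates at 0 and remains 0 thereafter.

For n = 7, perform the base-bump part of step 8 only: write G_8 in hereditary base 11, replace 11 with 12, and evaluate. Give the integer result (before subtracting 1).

(0) 7|_3 = 2·3 + 1 ↦ 2·4 + 1|_4 = 9 ⇒ 8
(1) 8|_4 = 2·4 ↦ 2·5|_5 = 10 ⇒ 9
(2) 9|_5 = 5 + 4 ↦ 6 + 4|_6 = 10 ⇒ 9
(3) 9|_6 = 6 + 3 ↦ 7 + 3|_7 = 10 ⇒ 9
(4) 9|_7 = 7 + 2 ↦ 8 + 2|_8 = 10 ⇒ 9
(5) 9|_8 = 8 + 1 ↦ 9 + 1|_9 = 10 ⇒ 9
(6) 9|_9 = 9 ↦ 10|_10 = 10 ⇒ 9
(7) 9|_10 = 9 ↦ 9|_11 = 9 ⇒ 8

8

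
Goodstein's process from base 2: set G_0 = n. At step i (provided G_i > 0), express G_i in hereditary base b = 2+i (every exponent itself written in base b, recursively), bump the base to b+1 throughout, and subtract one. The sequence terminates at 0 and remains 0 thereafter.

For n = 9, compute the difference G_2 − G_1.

942

i=0: 9 = 2^(2 + 1) + 1 (b=2); 2→3: 3^(3 + 1) + 1 = 82; 82−1 = 81
i=1: 81 = 3^(3 + 1) (b=3); 3→4: 4^(4 + 1) = 1024; 1024−1 = 1023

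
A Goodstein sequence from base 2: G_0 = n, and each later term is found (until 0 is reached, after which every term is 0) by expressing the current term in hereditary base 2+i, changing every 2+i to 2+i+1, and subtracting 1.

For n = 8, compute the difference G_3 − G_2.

i=0: 8 = 2^(2 + 1) (b=2); 2→3: 3^(3 + 1) = 81; 81−1 = 80
i=1: 80 = 2·3^3 + 2·3^2 + 2·3 + 2 (b=3); 3→4: 2·4^4 + 2·4^2 + 2·4 + 2 = 554; 554−1 = 553
i=2: 553 = 2·4^4 + 2·4^2 + 2·4 + 1 (b=4); 4→5: 2·5^5 + 2·5^2 + 2·5 + 1 = 6311; 6311−1 = 6310

5757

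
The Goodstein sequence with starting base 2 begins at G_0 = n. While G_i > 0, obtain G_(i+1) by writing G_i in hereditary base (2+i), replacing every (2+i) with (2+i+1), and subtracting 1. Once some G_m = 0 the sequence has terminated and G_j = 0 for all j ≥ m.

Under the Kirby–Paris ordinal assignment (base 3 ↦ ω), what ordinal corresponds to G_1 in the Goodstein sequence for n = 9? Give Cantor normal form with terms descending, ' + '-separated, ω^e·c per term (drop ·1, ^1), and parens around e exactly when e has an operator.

ω^(ω + 1)

G_0 = 9. HB_2(9) = 2^(2 + 1) + 1. Bump = 82. G_1 = 81.
G_1 = 81. HB_3(81) = 3^(3 + 1). Bump = 1024. G_2 = 1023.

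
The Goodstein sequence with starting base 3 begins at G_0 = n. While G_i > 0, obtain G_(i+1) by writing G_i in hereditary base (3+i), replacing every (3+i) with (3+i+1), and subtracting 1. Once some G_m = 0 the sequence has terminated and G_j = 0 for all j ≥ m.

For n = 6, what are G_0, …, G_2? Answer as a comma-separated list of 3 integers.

i=0: 6 = 2·3 (b=3); 3→4: 2·4 = 8; 8−1 = 7
i=1: 7 = 4 + 3 (b=4); 4→5: 5 + 3 = 8; 8−1 = 7

6, 7, 7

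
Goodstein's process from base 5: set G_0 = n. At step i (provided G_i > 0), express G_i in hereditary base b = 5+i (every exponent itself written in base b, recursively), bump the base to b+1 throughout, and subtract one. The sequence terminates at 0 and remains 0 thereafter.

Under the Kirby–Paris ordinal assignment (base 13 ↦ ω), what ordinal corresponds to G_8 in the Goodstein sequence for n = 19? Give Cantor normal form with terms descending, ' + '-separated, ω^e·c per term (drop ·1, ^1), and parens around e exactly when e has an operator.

ω·2 + 6

(0) 19|_5 = 3·5 + 4 ↦ 3·6 + 4|_6 = 22 ⇒ 21
(1) 21|_6 = 3·6 + 3 ↦ 3·7 + 3|_7 = 24 ⇒ 23
(2) 23|_7 = 3·7 + 2 ↦ 3·8 + 2|_8 = 26 ⇒ 25
(3) 25|_8 = 3·8 + 1 ↦ 3·9 + 1|_9 = 28 ⇒ 27
(4) 27|_9 = 3·9 ↦ 3·10|_10 = 30 ⇒ 29
(5) 29|_10 = 2·10 + 9 ↦ 2·11 + 9|_11 = 31 ⇒ 30
(6) 30|_11 = 2·11 + 8 ↦ 2·12 + 8|_12 = 32 ⇒ 31
(7) 31|_12 = 2·12 + 7 ↦ 2·13 + 7|_13 = 33 ⇒ 32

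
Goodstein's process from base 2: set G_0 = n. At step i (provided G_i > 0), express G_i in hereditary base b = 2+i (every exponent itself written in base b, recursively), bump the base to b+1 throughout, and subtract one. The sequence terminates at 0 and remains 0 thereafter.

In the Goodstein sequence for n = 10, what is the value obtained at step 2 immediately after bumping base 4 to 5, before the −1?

15626

[0] 10 ≡ 2^(2 + 1) + 2 (base 2). Lift 3: 84. −1: 83.
[1] 83 ≡ 3^(3 + 1) + 2 (base 3). Lift 4: 1026. −1: 1025.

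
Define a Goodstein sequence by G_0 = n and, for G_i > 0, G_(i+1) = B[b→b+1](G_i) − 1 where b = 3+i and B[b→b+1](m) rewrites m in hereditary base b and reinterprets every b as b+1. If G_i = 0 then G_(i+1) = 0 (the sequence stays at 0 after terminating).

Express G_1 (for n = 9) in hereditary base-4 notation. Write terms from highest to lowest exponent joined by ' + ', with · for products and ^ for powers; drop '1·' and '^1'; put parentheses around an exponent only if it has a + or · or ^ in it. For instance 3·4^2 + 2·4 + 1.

3·4 + 3

9 —HB3→ 3^2 —bump→ 4^2 = 16 —(−1)→ 15
15 —HB4→ 3·4 + 3 —bump→ 3·5 + 3 = 18 —(−1)→ 17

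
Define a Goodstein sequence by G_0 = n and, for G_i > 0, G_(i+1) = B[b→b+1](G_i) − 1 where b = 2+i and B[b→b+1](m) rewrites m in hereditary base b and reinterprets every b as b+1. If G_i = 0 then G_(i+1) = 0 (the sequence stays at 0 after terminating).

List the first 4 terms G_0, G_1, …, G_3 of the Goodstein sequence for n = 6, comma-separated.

(0) 6|_2 = 2^2 + 2 ↦ 3^3 + 3|_3 = 30 ⇒ 29
(1) 29|_3 = 3^3 + 2 ↦ 4^4 + 2|_4 = 258 ⇒ 257
(2) 257|_4 = 4^4 + 1 ↦ 5^5 + 1|_5 = 3126 ⇒ 3125

6, 29, 257, 3125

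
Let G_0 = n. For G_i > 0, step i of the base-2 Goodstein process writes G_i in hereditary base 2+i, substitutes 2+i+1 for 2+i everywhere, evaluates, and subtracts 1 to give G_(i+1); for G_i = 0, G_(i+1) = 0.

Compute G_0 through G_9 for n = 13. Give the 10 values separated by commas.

i=0: 13 = 2^(2 + 1) + 2^2 + 1 (b=2); 2→3: 3^(3 + 1) + 3^3 + 1 = 109; 109−1 = 108
i=1: 108 = 3^(3 + 1) + 3^3 (b=3); 3→4: 4^(4 + 1) + 4^4 = 1280; 1280−1 = 1279
i=2: 1279 = 4^(4 + 1) + 3·4^3 + 3·4^2 + 3·4 + 3 (b=4); 4→5: 5^(5 + 1) + 3·5^3 + 3·5^2 + 3·5 + 3 = 16093; 16093−1 = 16092
i=3: 16092 = 5^(5 + 1) + 3·5^3 + 3·5^2 + 3·5 + 2 (b=5); 5→6: 6^(6 + 1) + 3·6^3 + 3·6^2 + 3·6 + 2 = 280712; 280712−1 = 280711
i=4: 280711 = 6^(6 + 1) + 3·6^3 + 3·6^2 + 3·6 + 1 (b=6); 6→7: 7^(7 + 1) + 3·7^3 + 3·7^2 + 3·7 + 1 = 5765999; 5765999−1 = 5765998
i=5: 5765998 = 7^(7 + 1) + 3·7^3 + 3·7^2 + 3·7 (b=7); 7→8: 8^(8 + 1) + 3·8^3 + 3·8^2 + 3·8 = 134219480; 134219480−1 = 134219479
i=6: 134219479 = 8^(8 + 1) + 3·8^3 + 3·8^2 + 2·8 + 7 (b=8); 8→9: 9^(9 + 1) + 3·9^3 + 3·9^2 + 2·9 + 7 = 3486786856; 3486786856−1 = 3486786855
i=7: 3486786855 = 9^(9 + 1) + 3·9^3 + 3·9^2 + 2·9 + 6 (b=9); 9→10: 10^(10 + 1) + 3·10^3 + 3·10^2 + 2·10 + 6 = 100000003326; 100000003326−1 = 100000003325
i=8: 100000003325 = 10^(10 + 1) + 3·10^3 + 3·10^2 + 2·10 + 5 (b=10); 10→11: 11^(11 + 1) + 3·11^3 + 3·11^2 + 2·11 + 5 = 3138428381104; 3138428381104−1 = 3138428381103

13, 108, 1279, 16092, 280711, 5765998, 134219479, 3486786855, 100000003325, 3138428381103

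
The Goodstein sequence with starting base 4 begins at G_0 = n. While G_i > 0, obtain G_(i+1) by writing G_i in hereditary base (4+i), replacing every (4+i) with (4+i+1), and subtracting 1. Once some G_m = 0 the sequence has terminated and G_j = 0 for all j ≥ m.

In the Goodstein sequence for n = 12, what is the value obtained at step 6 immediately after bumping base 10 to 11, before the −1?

base 4: 12 = 3·4; at 5: 3·5 = 15; next = 14
base 5: 14 = 2·5 + 4; at 6: 2·6 + 4 = 16; next = 15
base 6: 15 = 2·6 + 3; at 7: 2·7 + 3 = 17; next = 16
base 7: 16 = 2·7 + 2; at 8: 2·8 + 2 = 18; next = 17
base 8: 17 = 2·8 + 1; at 9: 2·9 + 1 = 19; next = 18
base 9: 18 = 2·9; at 10: 2·10 = 20; next = 19
base 10: 19 = 10 + 9; at 11: 11 + 9 = 20; next = 19

20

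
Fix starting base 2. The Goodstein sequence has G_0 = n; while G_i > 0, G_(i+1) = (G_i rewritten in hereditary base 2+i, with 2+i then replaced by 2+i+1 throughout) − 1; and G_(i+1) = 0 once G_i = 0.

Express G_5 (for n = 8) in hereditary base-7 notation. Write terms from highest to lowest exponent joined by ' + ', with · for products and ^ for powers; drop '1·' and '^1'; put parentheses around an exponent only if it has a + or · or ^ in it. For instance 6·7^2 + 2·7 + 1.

i=0: 8 = 2^(2 + 1) (b=2); 2→3: 3^(3 + 1) = 81; 81−1 = 80
i=1: 80 = 2·3^3 + 2·3^2 + 2·3 + 2 (b=3); 3→4: 2·4^4 + 2·4^2 + 2·4 + 2 = 554; 554−1 = 553
i=2: 553 = 2·4^4 + 2·4^2 + 2·4 + 1 (b=4); 4→5: 2·5^5 + 2·5^2 + 2·5 + 1 = 6311; 6311−1 = 6310
i=3: 6310 = 2·5^5 + 2·5^2 + 2·5 (b=5); 5→6: 2·6^6 + 2·6^2 + 2·6 = 93396; 93396−1 = 93395
i=4: 93395 = 2·6^6 + 2·6^2 + 6 + 5 (b=6); 6→7: 2·7^7 + 2·7^2 + 7 + 5 = 1647196; 1647196−1 = 1647195
i=5: 1647195 = 2·7^7 + 2·7^2 + 7 + 4 (b=7); 7→8: 2·8^8 + 2·8^2 + 8 + 4 = 33554572; 33554572−1 = 33554571

2·7^7 + 2·7^2 + 7 + 4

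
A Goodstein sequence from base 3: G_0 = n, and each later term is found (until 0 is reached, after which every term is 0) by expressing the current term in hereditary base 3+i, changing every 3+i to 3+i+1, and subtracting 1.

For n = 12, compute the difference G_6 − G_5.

6

G_0 = 12. HB_3(12) = 3^2 + 3. Bump = 20. G_1 = 19.
G_1 = 19. HB_4(19) = 4^2 + 3. Bump = 28. G_2 = 27.
G_2 = 27. HB_5(27) = 5^2 + 2. Bump = 38. G_3 = 37.
G_3 = 37. HB_6(37) = 6^2 + 1. Bump = 50. G_4 = 49.
G_4 = 49. HB_7(49) = 7^2. Bump = 64. G_5 = 63.
G_5 = 63. HB_8(63) = 7·8 + 7. Bump = 70. G_6 = 69.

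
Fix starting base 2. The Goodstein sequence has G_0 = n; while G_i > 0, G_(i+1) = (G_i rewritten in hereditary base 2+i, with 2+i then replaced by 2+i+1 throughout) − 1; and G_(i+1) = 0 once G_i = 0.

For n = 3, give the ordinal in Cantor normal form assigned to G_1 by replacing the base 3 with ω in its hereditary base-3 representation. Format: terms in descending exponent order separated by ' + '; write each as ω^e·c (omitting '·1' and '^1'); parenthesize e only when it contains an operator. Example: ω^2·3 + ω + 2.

3 —HB2→ 2 + 1 —bump→ 3 + 1 = 4 —(−1)→ 3
3 —HB3→ 3 —bump→ 4 = 4 —(−1)→ 3

ω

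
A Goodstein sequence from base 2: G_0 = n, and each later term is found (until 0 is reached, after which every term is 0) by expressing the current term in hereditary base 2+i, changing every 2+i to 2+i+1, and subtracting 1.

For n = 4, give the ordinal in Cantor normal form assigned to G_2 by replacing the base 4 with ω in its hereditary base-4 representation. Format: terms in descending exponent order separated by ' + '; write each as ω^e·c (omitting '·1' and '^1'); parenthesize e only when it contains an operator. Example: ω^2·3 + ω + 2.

G_0 = 4. HB_2(4) = 2^2. Bump = 27. G_1 = 26.
G_1 = 26. HB_3(26) = 2·3^2 + 2·3 + 2. Bump = 42. G_2 = 41.
G_2 = 41. HB_4(41) = 2·4^2 + 2·4 + 1. Bump = 61. G_3 = 60.

ω^2·2 + ω·2 + 1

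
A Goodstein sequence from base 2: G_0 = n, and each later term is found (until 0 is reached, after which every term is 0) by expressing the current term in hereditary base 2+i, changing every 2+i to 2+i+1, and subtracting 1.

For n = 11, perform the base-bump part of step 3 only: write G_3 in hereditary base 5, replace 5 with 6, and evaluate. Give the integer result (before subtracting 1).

279938

11 —HB2→ 2^(2 + 1) + 2 + 1 —bump→ 3^(3 + 1) + 3 + 1 = 85 —(−1)→ 84
84 —HB3→ 3^(3 + 1) + 3 —bump→ 4^(4 + 1) + 4 = 1028 —(−1)→ 1027
1027 —HB4→ 4^(4 + 1) + 3 —bump→ 5^(5 + 1) + 3 = 15628 —(−1)→ 15627
15627 —HB5→ 5^(5 + 1) + 2 —bump→ 6^(6 + 1) + 2 = 279938 —(−1)→ 279937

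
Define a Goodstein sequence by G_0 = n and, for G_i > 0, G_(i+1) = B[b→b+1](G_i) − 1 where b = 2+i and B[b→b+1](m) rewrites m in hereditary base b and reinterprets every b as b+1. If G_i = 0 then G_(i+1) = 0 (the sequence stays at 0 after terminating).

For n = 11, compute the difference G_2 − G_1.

i=0: 11 = 2^(2 + 1) + 2 + 1 (b=2); 2→3: 3^(3 + 1) + 3 + 1 = 85; 85−1 = 84
i=1: 84 = 3^(3 + 1) + 3 (b=3); 3→4: 4^(4 + 1) + 4 = 1028; 1028−1 = 1027

943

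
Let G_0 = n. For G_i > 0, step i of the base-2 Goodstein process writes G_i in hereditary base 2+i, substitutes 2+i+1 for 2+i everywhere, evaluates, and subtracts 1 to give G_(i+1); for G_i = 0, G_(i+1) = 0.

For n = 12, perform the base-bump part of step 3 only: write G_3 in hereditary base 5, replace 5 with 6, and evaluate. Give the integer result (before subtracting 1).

G_0 = 12. HB_2(12) = 2^(2 + 1) + 2^2. Bump = 108. G_1 = 107.
G_1 = 107. HB_3(107) = 3^(3 + 1) + 2·3^2 + 2·3 + 2. Bump = 1066. G_2 = 1065.
G_2 = 1065. HB_4(1065) = 4^(4 + 1) + 2·4^2 + 2·4 + 1. Bump = 15686. G_3 = 15685.
G_3 = 15685. HB_5(15685) = 5^(5 + 1) + 2·5^2 + 2·5. Bump = 280020. G_4 = 280019.

280020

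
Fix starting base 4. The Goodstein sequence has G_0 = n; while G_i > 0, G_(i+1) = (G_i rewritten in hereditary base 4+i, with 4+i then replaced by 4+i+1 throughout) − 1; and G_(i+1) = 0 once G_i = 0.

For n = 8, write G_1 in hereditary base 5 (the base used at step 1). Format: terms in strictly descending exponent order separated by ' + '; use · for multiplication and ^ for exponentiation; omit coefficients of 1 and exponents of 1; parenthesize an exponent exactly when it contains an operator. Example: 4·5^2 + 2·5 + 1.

5 + 4

G_0=8  [base 4] 2·4  →[4↦5]→  2·5 = 10  −1 ⇒ G_1=9
G_1=9  [base 5] 5 + 4  →[5↦6]→  6 + 4 = 10  −1 ⇒ G_2=9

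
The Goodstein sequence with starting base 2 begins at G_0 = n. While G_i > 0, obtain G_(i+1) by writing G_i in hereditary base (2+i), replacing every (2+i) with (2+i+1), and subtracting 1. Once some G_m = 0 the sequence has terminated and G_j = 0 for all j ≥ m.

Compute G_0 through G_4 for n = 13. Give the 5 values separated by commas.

[0] 13 ≡ 2^(2 + 1) + 2^2 + 1 (base 2). Lift 3: 109. −1: 108.
[1] 108 ≡ 3^(3 + 1) + 3^3 (base 3). Lift 4: 1280. −1: 1279.
[2] 1279 ≡ 4^(4 + 1) + 3·4^3 + 3·4^2 + 3·4 + 3 (base 4). Lift 5: 16093. −1: 16092.
[3] 16092 ≡ 5^(5 + 1) + 3·5^3 + 3·5^2 + 3·5 + 2 (base 5). Lift 6: 280712. −1: 280711.

13, 108, 1279, 16092, 280711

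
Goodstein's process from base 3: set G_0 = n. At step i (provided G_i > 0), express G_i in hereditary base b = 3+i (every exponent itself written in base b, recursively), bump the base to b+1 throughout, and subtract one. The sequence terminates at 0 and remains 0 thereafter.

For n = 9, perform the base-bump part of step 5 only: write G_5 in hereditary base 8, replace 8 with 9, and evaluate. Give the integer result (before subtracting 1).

G_0=9  [base 3] 3^2  →[3↦4]→  4^2 = 16  −1 ⇒ G_1=15
G_1=15  [base 4] 3·4 + 3  →[4↦5]→  3·5 + 3 = 18  −1 ⇒ G_2=17
G_2=17  [base 5] 3·5 + 2  →[5↦6]→  3·6 + 2 = 20  −1 ⇒ G_3=19
G_3=19  [base 6] 3·6 + 1  →[6↦7]→  3·7 + 1 = 22  −1 ⇒ G_4=21
G_4=21  [base 7] 3·7  →[7↦8]→  3·8 = 24  −1 ⇒ G_5=23

25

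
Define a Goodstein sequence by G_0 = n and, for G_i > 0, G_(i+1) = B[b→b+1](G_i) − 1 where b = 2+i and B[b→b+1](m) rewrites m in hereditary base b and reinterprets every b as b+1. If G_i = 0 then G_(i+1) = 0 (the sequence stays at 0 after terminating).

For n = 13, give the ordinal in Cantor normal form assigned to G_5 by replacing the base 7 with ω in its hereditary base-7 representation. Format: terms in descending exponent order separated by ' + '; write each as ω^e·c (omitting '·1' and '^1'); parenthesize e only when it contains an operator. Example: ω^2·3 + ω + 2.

[0] 13 ≡ 2^(2 + 1) + 2^2 + 1 (base 2). Lift 3: 109. −1: 108.
[1] 108 ≡ 3^(3 + 1) + 3^3 (base 3). Lift 4: 1280. −1: 1279.
[2] 1279 ≡ 4^(4 + 1) + 3·4^3 + 3·4^2 + 3·4 + 3 (base 4). Lift 5: 16093. −1: 16092.
[3] 16092 ≡ 5^(5 + 1) + 3·5^3 + 3·5^2 + 3·5 + 2 (base 5). Lift 6: 280712. −1: 280711.
[4] 280711 ≡ 6^(6 + 1) + 3·6^3 + 3·6^2 + 3·6 + 1 (base 6). Lift 7: 5765999. −1: 5765998.
[5] 5765998 ≡ 7^(7 + 1) + 3·7^3 + 3·7^2 + 3·7 (base 7). Lift 8: 134219480. −1: 134219479.

ω^(ω + 1) + ω^3·3 + ω^2·3 + ω·3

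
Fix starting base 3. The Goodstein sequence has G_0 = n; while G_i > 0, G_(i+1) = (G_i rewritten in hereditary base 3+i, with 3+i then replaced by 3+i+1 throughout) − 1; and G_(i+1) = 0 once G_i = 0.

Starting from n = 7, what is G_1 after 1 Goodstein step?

8

step 0: 7 = 2·3 + 1; sub 4 for 3: 2·4 + 1; = 9; G_1 = 9−1 = 8
step 1: 8 = 2·4; sub 5 for 4: 2·5; = 10; G_2 = 10−1 = 9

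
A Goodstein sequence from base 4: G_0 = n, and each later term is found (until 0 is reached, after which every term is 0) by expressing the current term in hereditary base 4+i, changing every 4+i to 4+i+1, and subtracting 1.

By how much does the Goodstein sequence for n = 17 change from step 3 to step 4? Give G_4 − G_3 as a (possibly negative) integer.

[0] 17 ≡ 4^2 + 1 (base 4). Lift 5: 26. −1: 25.
[1] 25 ≡ 5^2 (base 5). Lift 6: 36. −1: 35.
[2] 35 ≡ 5·6 + 5 (base 6). Lift 7: 40. −1: 39.
[3] 39 ≡ 5·7 + 4 (base 7). Lift 8: 44. −1: 43.

4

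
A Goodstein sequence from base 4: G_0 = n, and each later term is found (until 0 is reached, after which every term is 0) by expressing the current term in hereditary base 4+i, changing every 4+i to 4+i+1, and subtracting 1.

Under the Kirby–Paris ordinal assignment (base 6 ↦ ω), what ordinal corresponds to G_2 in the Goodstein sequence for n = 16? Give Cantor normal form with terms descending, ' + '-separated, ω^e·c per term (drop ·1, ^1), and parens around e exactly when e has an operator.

G_0 = 16. HB_4(16) = 4^2. Bump = 25. G_1 = 24.
G_1 = 24. HB_5(24) = 4·5 + 4. Bump = 28. G_2 = 27.

ω·4 + 3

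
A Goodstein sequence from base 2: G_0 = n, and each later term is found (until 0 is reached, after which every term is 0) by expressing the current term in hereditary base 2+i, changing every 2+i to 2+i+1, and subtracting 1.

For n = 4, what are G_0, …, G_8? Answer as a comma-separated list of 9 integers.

4, 26, 41, 60, 83, 109, 139, 173, 211

base 2: 4 = 2^2; at 3: 3^3 = 27; next = 26
base 3: 26 = 2·3^2 + 2·3 + 2; at 4: 2·4^2 + 2·4 + 2 = 42; next = 41
base 4: 41 = 2·4^2 + 2·4 + 1; at 5: 2·5^2 + 2·5 + 1 = 61; next = 60
base 5: 60 = 2·5^2 + 2·5; at 6: 2·6^2 + 2·6 = 84; next = 83
base 6: 83 = 2·6^2 + 6 + 5; at 7: 2·7^2 + 7 + 5 = 110; next = 109
base 7: 109 = 2·7^2 + 7 + 4; at 8: 2·8^2 + 8 + 4 = 140; next = 139
base 8: 139 = 2·8^2 + 8 + 3; at 9: 2·9^2 + 9 + 3 = 174; next = 173
base 9: 173 = 2·9^2 + 9 + 2; at 10: 2·10^2 + 10 + 2 = 212; next = 211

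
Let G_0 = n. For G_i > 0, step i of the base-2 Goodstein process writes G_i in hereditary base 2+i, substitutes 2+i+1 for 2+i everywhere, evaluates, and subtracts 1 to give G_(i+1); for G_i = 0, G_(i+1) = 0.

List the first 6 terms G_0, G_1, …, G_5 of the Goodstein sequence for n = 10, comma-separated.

10, 83, 1025, 15625, 279935, 4215754

(0) 10|_2 = 2^(2 + 1) + 2 ↦ 3^(3 + 1) + 3|_3 = 84 ⇒ 83
(1) 83|_3 = 3^(3 + 1) + 2 ↦ 4^(4 + 1) + 2|_4 = 1026 ⇒ 1025
(2) 1025|_4 = 4^(4 + 1) + 1 ↦ 5^(5 + 1) + 1|_5 = 15626 ⇒ 15625
(3) 15625|_5 = 5^(5 + 1) ↦ 6^(6 + 1)|_6 = 279936 ⇒ 279935
(4) 279935|_6 = 5·6^6 + 5·6^5 + 5·6^4 + 5·6^3 + 5·6^2 + 5·6 + 5 ↦ 5·7^7 + 5·7^5 + 5·7^4 + 5·7^3 + 5·7^2 + 5·7 + 5|_7 = 4215755 ⇒ 4215754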